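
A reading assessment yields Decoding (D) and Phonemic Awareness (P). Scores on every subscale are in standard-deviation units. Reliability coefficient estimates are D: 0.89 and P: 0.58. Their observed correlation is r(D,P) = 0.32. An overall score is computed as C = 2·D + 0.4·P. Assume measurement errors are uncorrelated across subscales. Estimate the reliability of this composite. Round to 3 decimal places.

Var(C) = 2² + 0.4² + 2·[0.8·0.32] = 4.16 + 0.512 = 4.672.
With uncorrelated errors the cross-covariances are all true-score covariance, so they carry over unchanged; only the diagonal terms shrink to ρᵢσᵢ².
True-score variance = [2²·0.89 + 0.4²·0.58] + 0.512 = 3.6528 + 0.512 = 4.1648.
Reliability = 4.1648 / 4.672 = 0.891.

0.891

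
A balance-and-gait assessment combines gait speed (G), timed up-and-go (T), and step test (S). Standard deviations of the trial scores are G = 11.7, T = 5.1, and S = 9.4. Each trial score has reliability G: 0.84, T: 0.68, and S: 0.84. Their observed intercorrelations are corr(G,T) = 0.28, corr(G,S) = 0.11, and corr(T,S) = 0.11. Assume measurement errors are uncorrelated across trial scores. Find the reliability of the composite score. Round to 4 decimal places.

0.8611

Var(G+T+S) = 11.7² + 5.1² + 9.4² + 2·[11.7·5.1·0.28 + 11.7·9.4·0.11 + 5.1·9.4·0.11] = 251.26 + 68.1576 = 319.418.
With uncorrelated errors the cross-covariances are all true-score covariance, so they carry over unchanged; only the diagonal terms shrink to ρᵢσᵢ².
True-score variance = [11.7²·0.84 + 5.1²·0.68 + 9.4²·0.84] + 68.1576 = 206.897 + 68.1576 = 275.054.
Reliability = 275.054 / 319.418 = 0.8611.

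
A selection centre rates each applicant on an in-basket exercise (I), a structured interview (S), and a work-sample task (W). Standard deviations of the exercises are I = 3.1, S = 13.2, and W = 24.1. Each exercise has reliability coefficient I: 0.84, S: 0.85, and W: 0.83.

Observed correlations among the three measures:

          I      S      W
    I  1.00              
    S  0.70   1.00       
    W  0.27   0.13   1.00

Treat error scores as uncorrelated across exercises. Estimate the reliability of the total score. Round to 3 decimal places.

0.866

Var(I+S+W) = 3.1² + 13.2² + 24.1² + 2·[3.1·13.2·0.70 + 3.1·24.1·0.27 + 13.2·24.1·0.13] = 764.66 + 180.343 = 945.003.
Because errors are independent across components, Cov(Tᵢ,Tⱼ) = Cov(Xᵢ,Xⱼ); the off-diagonal part of the true-score variance is the same as above.
True-score variance = [3.1²·0.84 + 13.2²·0.85 + 24.1²·0.83] + 180.343 = 638.249 + 180.343 = 818.591.
Reliability = 818.591 / 945.003 = 0.866.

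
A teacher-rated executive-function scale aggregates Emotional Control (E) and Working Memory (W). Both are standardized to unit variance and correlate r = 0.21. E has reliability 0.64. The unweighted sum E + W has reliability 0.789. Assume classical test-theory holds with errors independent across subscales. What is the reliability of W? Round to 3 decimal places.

0.849

Var(E+W) = 2 + 2·0.21 = 2.420.
True-score variance = ρ_E + ρ_W + 2·0.21, so 0.789 = (0.64 + ρ_W + 0.42) / 2.420.
ρ_W = 0.789·2.420 − 0.64 − 0.42 = 0.849.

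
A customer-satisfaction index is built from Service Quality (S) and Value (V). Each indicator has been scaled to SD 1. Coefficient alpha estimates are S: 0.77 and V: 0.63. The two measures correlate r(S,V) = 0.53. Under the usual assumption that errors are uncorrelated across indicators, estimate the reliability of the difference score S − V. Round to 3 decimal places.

Var(S−V) = 1 + 1 − 2·0.53 = 2 − 1.06 = 0.94.
Under uncorrelated errors the observed covariances equal the true-score covariances, so only the own-variance terms attenuate.
True-score variance = [0.77 + 0.63] − 1.06 = 1.4 − 1.06 = 0.34.
Reliability = 0.34 / 0.94 = 0.362.

0.362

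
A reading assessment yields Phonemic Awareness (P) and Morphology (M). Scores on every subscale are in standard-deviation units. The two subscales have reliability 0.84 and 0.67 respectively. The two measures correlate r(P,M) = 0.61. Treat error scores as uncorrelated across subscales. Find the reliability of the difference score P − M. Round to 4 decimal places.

Var(P−M) = 1 + 1 − 2·0.61 = 2 − 1.22 = 0.78.
Under uncorrelated errors the observed covariances equal the true-score covariances, so only the own-variance terms attenuate.
True-score variance = [0.84 + 0.67] − 1.22 = 1.51 − 1.22 = 0.29.
Reliability = 0.29 / 0.78 = 0.3718.

0.3718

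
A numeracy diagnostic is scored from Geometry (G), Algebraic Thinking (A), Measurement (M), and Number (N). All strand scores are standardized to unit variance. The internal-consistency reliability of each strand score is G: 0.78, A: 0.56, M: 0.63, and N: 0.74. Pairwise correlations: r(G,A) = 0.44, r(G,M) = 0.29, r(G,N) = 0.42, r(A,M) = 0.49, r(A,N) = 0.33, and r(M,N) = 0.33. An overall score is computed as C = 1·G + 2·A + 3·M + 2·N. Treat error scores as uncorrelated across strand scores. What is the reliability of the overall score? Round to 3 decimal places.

0.822

Var(C) = 1 + 2² + 3² + 2² + 2·[2·0.44 + 3·0.29 + 2·0.42 + 6·0.49 + 4·0.33 + 6·0.33] = 18 + 17.66 = 35.66.
With uncorrelated errors the cross-covariances are all true-score covariance, so they carry over unchanged; only the diagonal terms shrink to ρᵢσᵢ².
True-score variance = [0.78 + 2²·0.56 + 3²·0.63 + 2²·0.74] + 17.66 = 11.65 + 17.66 = 29.31.
Reliability = 29.31 / 35.66 = 0.822.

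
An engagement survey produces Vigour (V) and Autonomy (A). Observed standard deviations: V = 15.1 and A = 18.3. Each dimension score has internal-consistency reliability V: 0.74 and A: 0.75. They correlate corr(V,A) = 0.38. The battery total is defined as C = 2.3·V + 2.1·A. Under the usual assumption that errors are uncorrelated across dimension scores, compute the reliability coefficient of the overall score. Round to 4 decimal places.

Var(C) = 2.3²·15.1² + 2.1²·18.3² + 2·[4.83·15.1·18.3·0.38] = 2683.04 + 1014.35 = 3697.39.
With uncorrelated errors the cross-covariances are all true-score covariance, so they carry over unchanged; only the diagonal terms shrink to ρᵢσᵢ².
True-score variance = [2.3²·15.1²·0.74 + 2.1²·18.3²·0.75] + 1014.35 = 2000.22 + 1014.35 = 3014.57.
Reliability = 3014.57 / 3697.39 = 0.8153.

0.8153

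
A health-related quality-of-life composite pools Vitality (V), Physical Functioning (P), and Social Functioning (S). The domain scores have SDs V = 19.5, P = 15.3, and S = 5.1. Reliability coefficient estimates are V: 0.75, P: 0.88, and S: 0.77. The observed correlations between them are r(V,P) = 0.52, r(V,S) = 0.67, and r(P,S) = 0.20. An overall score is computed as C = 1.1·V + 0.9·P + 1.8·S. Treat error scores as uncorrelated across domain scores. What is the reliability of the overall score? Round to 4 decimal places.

0.8841

Var(C) = 1.1²·19.5² + 0.9²·15.3² + 1.8²·5.1² + 2·[0.99·19.5·15.3·0.52 + 1.98·19.5·5.1·0.67 + 1.62·15.3·5.1·0.20] = 733.988 + 621.605 = 1355.59.
With uncorrelated errors the cross-covariances are all true-score covariance, so they carry over unchanged; only the diagonal terms shrink to ρᵢσᵢ².
True-score variance = [1.1²·19.5²·0.75 + 0.9²·15.3²·0.88 + 1.8²·5.1²·0.77] + 621.605 = 576.826 + 621.605 = 1198.43.
Reliability = 1198.43 / 1355.59 = 0.8841.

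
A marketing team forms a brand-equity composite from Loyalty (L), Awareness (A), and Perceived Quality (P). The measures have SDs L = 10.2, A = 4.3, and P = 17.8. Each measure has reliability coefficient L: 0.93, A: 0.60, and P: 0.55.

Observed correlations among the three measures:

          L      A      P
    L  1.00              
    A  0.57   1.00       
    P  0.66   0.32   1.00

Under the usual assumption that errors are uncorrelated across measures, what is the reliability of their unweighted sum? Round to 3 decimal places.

Var(L+A+P) = 10.2² + 4.3² + 17.8² + 2·[10.2·4.3·0.57 + 10.2·17.8·0.66 + 4.3·17.8·0.32] = 439.37 + 338.645 = 778.015.
Because errors are independent across components, Cov(Tᵢ,Tⱼ) = Cov(Xᵢ,Xⱼ); the off-diagonal part of the true-score variance is the same as above.
True-score variance = [10.2²·0.93 + 4.3²·0.60 + 17.8²·0.55] + 338.645 = 282.113 + 338.645 = 620.758.
Reliability = 620.758 / 778.015 = 0.798.

0.798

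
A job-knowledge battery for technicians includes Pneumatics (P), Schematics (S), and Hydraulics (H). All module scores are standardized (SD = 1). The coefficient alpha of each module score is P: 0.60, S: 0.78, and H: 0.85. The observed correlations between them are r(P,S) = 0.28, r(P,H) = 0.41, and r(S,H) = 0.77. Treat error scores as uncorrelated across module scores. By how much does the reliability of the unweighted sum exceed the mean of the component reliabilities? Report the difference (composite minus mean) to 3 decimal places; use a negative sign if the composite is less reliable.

Var(sum) = 3 + 2.92 = 5.92; true-score variance = 2.23 + 2.92 = 5.15; composite reliability = 0.8699.
Mean component reliability = 0.7433.
Difference = 0.8699 − 0.7433 = 0.127.

0.127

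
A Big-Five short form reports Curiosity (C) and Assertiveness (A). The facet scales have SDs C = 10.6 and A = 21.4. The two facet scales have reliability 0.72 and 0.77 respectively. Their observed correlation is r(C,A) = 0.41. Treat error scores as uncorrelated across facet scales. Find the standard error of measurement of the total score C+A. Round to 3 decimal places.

Var(total) = 570.32 + 186.009 = 756.329.
True-score variance = 433.528 + 186.009 = 619.537, so reliability = 0.8191.
Error variance = 756.329 − 619.537 = 136.792; SEM = √136.792 = 11.696.

11.696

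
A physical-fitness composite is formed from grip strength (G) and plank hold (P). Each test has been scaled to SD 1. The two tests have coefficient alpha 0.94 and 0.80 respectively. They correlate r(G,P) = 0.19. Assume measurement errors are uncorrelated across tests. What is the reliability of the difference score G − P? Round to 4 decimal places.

Var(G−P) = 1 + 1 − 2·0.19 = 2 − 0.38 = 1.62.
Under uncorrelated errors the observed covariances equal the true-score covariances, so only the own-variance terms attenuate.
True-score variance = [0.94 + 0.80] − 0.38 = 1.74 − 0.38 = 1.36.
Reliability = 1.36 / 1.62 = 0.8395.

0.8395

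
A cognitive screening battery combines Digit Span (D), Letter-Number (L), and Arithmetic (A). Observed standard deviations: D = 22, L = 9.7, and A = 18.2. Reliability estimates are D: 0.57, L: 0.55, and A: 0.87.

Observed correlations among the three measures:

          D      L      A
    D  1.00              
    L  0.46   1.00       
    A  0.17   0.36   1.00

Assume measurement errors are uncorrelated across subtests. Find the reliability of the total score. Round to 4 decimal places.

0.7856

Var(D+L+A) = 22² + 9.7² + 18.2² + 2·[22·9.7·0.46 + 22·18.2·0.17 + 9.7·18.2·0.36] = 909.33 + 459.573 = 1368.9.
With uncorrelated errors the cross-covariances are all true-score covariance, so they carry over unchanged; only the diagonal terms shrink to ρᵢσᵢ².
True-score variance = [22²·0.57 + 9.7²·0.55 + 18.2²·0.87] + 459.573 = 615.808 + 459.573 = 1075.38.
Reliability = 1075.38 / 1368.9 = 0.7856.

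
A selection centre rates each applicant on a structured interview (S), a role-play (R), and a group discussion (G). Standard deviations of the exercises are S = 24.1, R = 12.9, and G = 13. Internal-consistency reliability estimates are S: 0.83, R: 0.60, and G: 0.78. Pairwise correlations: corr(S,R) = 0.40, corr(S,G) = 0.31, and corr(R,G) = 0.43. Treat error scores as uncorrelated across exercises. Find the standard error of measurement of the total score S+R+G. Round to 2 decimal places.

Var(total) = 916.22 + 587.18 = 1503.4.
True-score variance = 713.738 + 587.18 = 1300.92, so reliability = 0.8653.
Error variance = 1503.4 − 1300.92 = 202.482; SEM = √202.482 = 14.23.

14.23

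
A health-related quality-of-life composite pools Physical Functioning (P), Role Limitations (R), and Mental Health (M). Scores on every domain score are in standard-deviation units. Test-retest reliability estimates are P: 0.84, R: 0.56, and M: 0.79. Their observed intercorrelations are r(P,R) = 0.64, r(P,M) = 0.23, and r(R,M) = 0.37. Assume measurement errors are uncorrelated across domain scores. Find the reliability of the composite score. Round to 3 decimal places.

Var(P+R+M) = 3 + 2·[0.64 + 0.23 + 0.37] = 3 + 2.48 = 5.48.
Under uncorrelated errors the observed covariances equal the true-score covariances, so only the own-variance terms attenuate.
True-score variance = [0.84 + 0.56 + 0.79] + 2.48 = 2.19 + 2.48 = 4.67.
Reliability = 4.67 / 5.48 = 0.852.

0.852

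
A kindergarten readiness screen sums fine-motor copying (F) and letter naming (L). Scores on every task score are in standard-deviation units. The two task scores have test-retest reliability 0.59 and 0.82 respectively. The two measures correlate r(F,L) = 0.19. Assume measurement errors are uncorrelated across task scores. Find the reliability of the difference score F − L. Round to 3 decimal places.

Var(F−L) = 1 + 1 − 2·0.19 = 2 − 0.38 = 1.62.
Because errors are independent across components, Cov(Tᵢ,Tⱼ) = Cov(Xᵢ,Xⱼ); the off-diagonal part of the true-score variance is the same as above.
True-score variance = [0.59 + 0.82] − 0.38 = 1.41 − 0.38 = 1.03.
Reliability = 1.03 / 1.62 = 0.636.

0.636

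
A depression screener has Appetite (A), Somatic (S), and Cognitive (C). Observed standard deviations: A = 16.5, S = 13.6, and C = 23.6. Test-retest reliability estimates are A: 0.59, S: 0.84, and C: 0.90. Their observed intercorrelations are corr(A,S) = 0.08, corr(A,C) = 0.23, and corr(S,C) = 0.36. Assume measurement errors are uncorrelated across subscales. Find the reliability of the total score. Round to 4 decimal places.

0.8652

Var(A+S+C) = 16.5² + 13.6² + 23.6² + 2·[16.5·13.6·0.08 + 16.5·23.6·0.23 + 13.6·23.6·0.36] = 1014.17 + 446.119 = 1460.29.
Under uncorrelated errors the observed covariances equal the true-score covariances, so only the own-variance terms attenuate.
True-score variance = [16.5²·0.59 + 13.6²·0.84 + 23.6²·0.90] + 446.119 = 817.258 + 446.119 = 1263.38.
Reliability = 1263.38 / 1460.29 = 0.8652.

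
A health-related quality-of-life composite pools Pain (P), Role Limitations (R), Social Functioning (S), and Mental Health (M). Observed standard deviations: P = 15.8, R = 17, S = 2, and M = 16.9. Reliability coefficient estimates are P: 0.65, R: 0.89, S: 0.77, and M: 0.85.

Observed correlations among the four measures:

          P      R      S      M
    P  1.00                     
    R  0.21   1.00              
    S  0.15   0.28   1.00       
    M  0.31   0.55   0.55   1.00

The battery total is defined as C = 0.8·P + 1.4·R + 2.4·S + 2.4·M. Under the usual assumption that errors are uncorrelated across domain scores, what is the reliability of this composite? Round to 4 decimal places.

Var(C) = 0.8²·15.8² + 1.4²·17² + 2.4²·2² + 2.4²·16.9² + 2·[1.12·15.8·17·0.21 + 1.92·15.8·2·0.15 + 1.92·15.8·16.9·0.31 + 3.36·17·2·0.28 + 3.36·17·16.9·0.55 + 5.76·2·16.9·0.55] = 2394.36 + 1802.4 = 4196.77.
Because errors are independent across components, Cov(Tᵢ,Tⱼ) = Cov(Xᵢ,Xⱼ); the off-diagonal part of the true-score variance is the same as above.
True-score variance = [0.8²·15.8²·0.65 + 1.4²·17²·0.89 + 2.4²·2²·0.77 + 2.4²·16.9²·0.85] + 1802.4 = 2024.07 + 1802.4 = 3826.47.
Reliability = 3826.47 / 4196.77 = 0.9118.

0.9118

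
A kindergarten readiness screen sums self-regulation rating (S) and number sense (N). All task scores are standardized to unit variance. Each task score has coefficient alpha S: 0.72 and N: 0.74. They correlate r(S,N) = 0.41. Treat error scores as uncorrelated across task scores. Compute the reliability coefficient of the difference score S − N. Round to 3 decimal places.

0.542

Var(S−N) = 1 + 1 − 2·0.41 = 2 − 0.82 = 1.18.
With uncorrelated errors the cross-covariances are all true-score covariance, so they carry over unchanged; only the diagonal terms shrink to ρᵢσᵢ².
True-score variance = [0.72 + 0.74] − 0.82 = 1.46 − 0.82 = 0.64.
Reliability = 0.64 / 1.18 = 0.542.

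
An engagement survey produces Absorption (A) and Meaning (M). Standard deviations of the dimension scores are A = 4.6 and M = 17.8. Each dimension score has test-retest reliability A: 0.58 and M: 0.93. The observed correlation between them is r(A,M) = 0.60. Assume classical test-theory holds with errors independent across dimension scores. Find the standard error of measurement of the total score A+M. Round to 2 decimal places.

5.57

Var(total) = 338 + 98.256 = 436.256.
True-score variance = 306.934 + 98.256 = 405.19, so reliability = 0.9288.
Error variance = 436.256 − 405.19 = 31.066; SEM = √31.066 = 5.57.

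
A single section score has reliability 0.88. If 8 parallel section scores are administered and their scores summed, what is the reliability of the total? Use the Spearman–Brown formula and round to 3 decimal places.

0.983

ρ_k = kρ / (1 + (k−1)ρ) = 8·0.88 / (1 + 7·0.88) = 7.040 / 7.160 = 0.983.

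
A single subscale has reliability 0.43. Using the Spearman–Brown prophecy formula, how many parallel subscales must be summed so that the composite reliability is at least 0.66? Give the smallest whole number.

k ≥ ρ*(1−ρ₁)/(ρ₁(1−ρ*)) = 0.66·0.57 / (0.43·0.34) = 2.573.
Smallest integer k = 3.

3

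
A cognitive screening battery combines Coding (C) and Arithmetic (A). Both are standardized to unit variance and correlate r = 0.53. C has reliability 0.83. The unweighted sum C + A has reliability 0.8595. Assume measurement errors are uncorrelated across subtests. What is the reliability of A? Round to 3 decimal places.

0.740

Var(C+A) = 2 + 2·0.53 = 3.060.
True-score variance = ρ_C + ρ_A + 2·0.53, so 0.8595 = (0.83 + ρ_A + 1.06) / 3.060.
ρ_A = 0.8595·3.060 − 0.83 − 1.06 = 0.740.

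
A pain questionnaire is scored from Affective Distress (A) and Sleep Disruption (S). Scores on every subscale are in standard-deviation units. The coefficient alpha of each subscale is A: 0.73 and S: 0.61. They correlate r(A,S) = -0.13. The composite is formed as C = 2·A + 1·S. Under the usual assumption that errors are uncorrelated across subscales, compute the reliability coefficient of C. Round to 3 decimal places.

0.672

Var(C) = 2² + 1 + 2·[2·(-0.13)] = 5 − 0.52 = 4.48.
Under uncorrelated errors the observed covariances equal the true-score covariances, so only the own-variance terms attenuate.
True-score variance = [2²·0.73 + 0.61] − 0.52 = 3.53 − 0.52 = 3.01.
Reliability = 3.01 / 4.48 = 0.672.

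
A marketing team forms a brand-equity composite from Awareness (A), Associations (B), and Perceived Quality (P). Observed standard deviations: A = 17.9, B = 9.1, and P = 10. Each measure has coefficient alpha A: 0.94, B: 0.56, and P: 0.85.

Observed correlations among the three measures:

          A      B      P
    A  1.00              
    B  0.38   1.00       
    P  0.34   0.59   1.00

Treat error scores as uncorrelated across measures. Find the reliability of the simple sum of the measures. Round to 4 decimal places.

0.9175

Var(A+B+P) = 17.9² + 9.1² + 10² + 2·[17.9·9.1·0.38 + 17.9·10·0.34 + 9.1·10·0.59] = 503.22 + 352.896 = 856.116.
Under uncorrelated errors the observed covariances equal the true-score covariances, so only the own-variance terms attenuate.
True-score variance = [17.9²·0.94 + 9.1²·0.56 + 10²·0.85] + 352.896 = 432.559 + 352.896 = 785.455.
Reliability = 785.455 / 856.116 = 0.9175.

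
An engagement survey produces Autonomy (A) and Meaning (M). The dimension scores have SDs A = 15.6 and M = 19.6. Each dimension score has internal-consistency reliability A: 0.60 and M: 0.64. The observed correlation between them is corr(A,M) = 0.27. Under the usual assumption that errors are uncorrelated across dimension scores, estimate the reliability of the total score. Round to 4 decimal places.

Var(A+M) = 15.6² + 19.6² + 2·[15.6·19.6·0.27] = 627.52 + 165.11 = 792.63.
Because errors are independent across components, Cov(Tᵢ,Tⱼ) = Cov(Xᵢ,Xⱼ); the off-diagonal part of the true-score variance is the same as above.
True-score variance = [15.6²·0.60 + 19.6²·0.64] + 165.11 = 391.878 + 165.11 = 556.989.
Reliability = 556.989 / 792.63 = 0.7027.

0.7027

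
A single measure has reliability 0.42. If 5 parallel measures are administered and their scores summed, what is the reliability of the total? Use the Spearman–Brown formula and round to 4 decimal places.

0.7836

ρ_k = kρ / (1 + (k−1)ρ) = 5·0.42 / (1 + 4·0.42) = 2.100 / 2.680 = 0.7836.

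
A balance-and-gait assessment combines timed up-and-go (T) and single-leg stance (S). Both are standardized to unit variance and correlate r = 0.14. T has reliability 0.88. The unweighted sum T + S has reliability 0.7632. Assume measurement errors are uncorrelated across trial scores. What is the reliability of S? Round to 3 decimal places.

0.580

Var(T+S) = 2 + 2·0.14 = 2.280.
True-score variance = ρ_T + ρ_S + 2·0.14, so 0.7632 = (0.88 + ρ_S + 0.28) / 2.280.
ρ_S = 0.7632·2.280 − 0.88 − 0.28 = 0.580.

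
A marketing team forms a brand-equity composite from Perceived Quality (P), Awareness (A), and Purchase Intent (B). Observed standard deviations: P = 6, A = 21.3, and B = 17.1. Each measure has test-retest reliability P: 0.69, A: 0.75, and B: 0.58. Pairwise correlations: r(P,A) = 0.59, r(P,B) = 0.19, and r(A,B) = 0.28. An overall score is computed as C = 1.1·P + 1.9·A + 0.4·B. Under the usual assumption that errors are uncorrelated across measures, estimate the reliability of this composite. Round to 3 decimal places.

0.800

Var(C) = 1.1²·6² + 1.9²·21.3² + 0.4²·17.1² + 2·[2.09·6·21.3·0.59 + 0.44·6·17.1·0.19 + 0.76·21.3·17.1·0.28] = 1728.17 + 487.351 = 2215.52.
Because errors are independent across components, Cov(Tᵢ,Tⱼ) = Cov(Xᵢ,Xⱼ); the off-diagonal part of the true-score variance is the same as above.
True-score variance = [1.1²·6²·0.69 + 1.9²·21.3²·0.75 + 0.4²·17.1²·0.58] + 487.351 = 1285.56 + 487.351 = 1772.91.
Reliability = 1772.91 / 2215.52 = 0.800.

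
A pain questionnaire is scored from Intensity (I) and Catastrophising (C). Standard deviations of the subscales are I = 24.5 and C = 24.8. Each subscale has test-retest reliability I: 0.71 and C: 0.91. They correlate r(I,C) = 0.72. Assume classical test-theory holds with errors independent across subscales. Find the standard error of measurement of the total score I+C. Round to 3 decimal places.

15.147

Var(total) = 1215.29 + 874.944 = 2090.23.
True-score variance = 985.864 + 874.944 = 1860.81, so reliability = 0.8902.
Error variance = 2090.23 − 1860.81 = 229.426; SEM = √229.426 = 15.147.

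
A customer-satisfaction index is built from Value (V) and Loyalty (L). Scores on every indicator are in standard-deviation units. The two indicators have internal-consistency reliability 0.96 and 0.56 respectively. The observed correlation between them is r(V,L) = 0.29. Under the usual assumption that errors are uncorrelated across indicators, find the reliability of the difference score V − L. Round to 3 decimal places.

0.662

Var(V−L) = 1 + 1 − 2·0.29 = 2 − 0.58 = 1.42.
Under uncorrelated errors the observed covariances equal the true-score covariances, so only the own-variance terms attenuate.
True-score variance = [0.96 + 0.56] − 0.58 = 1.52 − 0.58 = 0.94.
Reliability = 0.94 / 1.42 = 0.662.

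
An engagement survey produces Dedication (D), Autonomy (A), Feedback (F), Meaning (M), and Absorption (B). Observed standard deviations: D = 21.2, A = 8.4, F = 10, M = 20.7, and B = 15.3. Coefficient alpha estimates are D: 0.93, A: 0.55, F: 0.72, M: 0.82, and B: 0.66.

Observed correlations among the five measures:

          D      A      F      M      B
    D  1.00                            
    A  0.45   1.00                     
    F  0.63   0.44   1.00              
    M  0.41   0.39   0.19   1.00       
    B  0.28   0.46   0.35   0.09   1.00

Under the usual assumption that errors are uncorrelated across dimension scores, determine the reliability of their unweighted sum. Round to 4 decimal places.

0.9121

Var(D+A+F+M+B) = 21.2² + 8.4² + 10² + 20.7² + 15.3² + 2·[21.2·8.4·0.45 + 21.2·10·0.63 + 21.2·20.7·0.41 + 21.2·15.3·0.28 + 8.4·10·0.44 + 8.4·20.7·0.39 + 8.4·15.3·0.46 + 10·20.7·0.19 + 10·15.3·0.35 + 20.7·15.3·0.09] = 1282.58 + 1539.44 = 2822.02.
With uncorrelated errors the cross-covariances are all true-score covariance, so they carry over unchanged; only the diagonal terms shrink to ρᵢσᵢ².
True-score variance = [21.2²·0.93 + 8.4²·0.55 + 10²·0.72 + 20.7²·0.82 + 15.3²·0.66] + 1539.44 = 1034.65 + 1539.44 = 2574.08.
Reliability = 2574.08 / 2822.02 = 0.9121.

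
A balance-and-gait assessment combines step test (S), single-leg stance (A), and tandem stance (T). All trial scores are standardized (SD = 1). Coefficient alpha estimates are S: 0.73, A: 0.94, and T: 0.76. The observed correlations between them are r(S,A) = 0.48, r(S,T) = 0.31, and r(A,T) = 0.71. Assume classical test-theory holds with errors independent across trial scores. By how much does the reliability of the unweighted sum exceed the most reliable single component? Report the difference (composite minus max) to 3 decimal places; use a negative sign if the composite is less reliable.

-0.035

Var(sum) = 3 + 3 = 6; true-score variance = 2.43 + 3 = 5.43; composite reliability = 0.9050.
Max component reliability = 0.9400.
Difference = 0.9050 − 0.9400 = -0.035.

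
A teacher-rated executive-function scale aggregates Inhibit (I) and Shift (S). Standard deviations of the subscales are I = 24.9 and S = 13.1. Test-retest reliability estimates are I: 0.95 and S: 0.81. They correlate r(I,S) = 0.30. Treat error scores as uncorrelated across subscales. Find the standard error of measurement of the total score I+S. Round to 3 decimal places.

Var(total) = 791.62 + 195.714 = 987.334.
True-score variance = 728.014 + 195.714 = 923.728, so reliability = 0.9356.
Error variance = 987.334 − 923.728 = 63.6064; SEM = √63.6064 = 7.975.

7.975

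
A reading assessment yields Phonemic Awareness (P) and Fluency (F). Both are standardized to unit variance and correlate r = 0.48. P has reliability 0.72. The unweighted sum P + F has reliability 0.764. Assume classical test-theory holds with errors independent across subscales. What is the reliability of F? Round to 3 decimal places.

0.581

Var(P+F) = 2 + 2·0.48 = 2.960.
True-score variance = ρ_P + ρ_F + 2·0.48, so 0.764 = (0.72 + ρ_F + 0.96) / 2.960.
ρ_F = 0.764·2.960 − 0.72 − 0.96 = 0.581.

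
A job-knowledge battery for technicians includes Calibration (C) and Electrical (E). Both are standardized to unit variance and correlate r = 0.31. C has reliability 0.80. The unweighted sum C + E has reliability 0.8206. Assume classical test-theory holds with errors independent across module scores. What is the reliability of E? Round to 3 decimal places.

Var(C+E) = 2 + 2·0.31 = 2.620.
True-score variance = ρ_C + ρ_E + 2·0.31, so 0.8206 = (0.80 + ρ_E + 0.62) / 2.620.
ρ_E = 0.8206·2.620 − 0.80 − 0.62 = 0.730.

0.730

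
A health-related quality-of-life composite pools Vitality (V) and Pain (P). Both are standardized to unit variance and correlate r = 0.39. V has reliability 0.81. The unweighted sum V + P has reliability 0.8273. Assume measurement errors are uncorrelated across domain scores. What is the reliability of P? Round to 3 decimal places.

Var(V+P) = 2 + 2·0.39 = 2.780.
True-score variance = ρ_V + ρ_P + 2·0.39, so 0.8273 = (0.81 + ρ_P + 0.78) / 2.780.
ρ_P = 0.8273·2.780 − 0.81 − 0.78 = 0.710.

0.710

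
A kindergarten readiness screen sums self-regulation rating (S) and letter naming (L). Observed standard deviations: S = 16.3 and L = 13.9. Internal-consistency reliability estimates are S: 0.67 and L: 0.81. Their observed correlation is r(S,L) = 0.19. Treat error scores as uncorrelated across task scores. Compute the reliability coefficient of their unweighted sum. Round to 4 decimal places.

0.7718

Var(S+L) = 16.3² + 13.9² + 2·[16.3·13.9·0.19] = 458.9 + 86.0966 = 544.997.
Under uncorrelated errors the observed covariances equal the true-score covariances, so only the own-variance terms attenuate.
True-score variance = [16.3²·0.67 + 13.9²·0.81] + 86.0966 = 334.512 + 86.0966 = 420.609.
Reliability = 420.609 / 544.997 = 0.7718.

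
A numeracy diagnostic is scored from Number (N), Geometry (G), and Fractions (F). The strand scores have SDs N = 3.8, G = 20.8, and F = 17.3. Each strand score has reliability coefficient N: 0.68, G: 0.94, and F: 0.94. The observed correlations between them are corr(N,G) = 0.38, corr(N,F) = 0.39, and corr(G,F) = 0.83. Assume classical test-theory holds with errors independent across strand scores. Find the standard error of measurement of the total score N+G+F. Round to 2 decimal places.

Var(total) = 746.37 + 708.682 = 1455.05.
True-score variance = 697.833 + 708.682 = 1406.52, so reliability = 0.9666.
Error variance = 1455.05 − 1406.52 = 48.5366; SEM = √48.5366 = 6.97.

6.97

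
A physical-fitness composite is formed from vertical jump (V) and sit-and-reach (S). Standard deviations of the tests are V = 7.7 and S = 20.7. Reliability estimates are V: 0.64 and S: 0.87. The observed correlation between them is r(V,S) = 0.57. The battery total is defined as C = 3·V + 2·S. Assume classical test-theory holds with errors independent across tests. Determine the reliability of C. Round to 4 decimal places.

0.8757

Var(C) = 3²·7.7² + 2²·20.7² + 2·[6·7.7·20.7·0.57] = 2247.57 + 1090.23 = 3337.8.
With uncorrelated errors the cross-covariances are all true-score covariance, so they carry over unchanged; only the diagonal terms shrink to ρᵢσᵢ².
True-score variance = [3²·7.7²·0.64 + 2²·20.7²·0.87] + 1090.23 = 1832.66 + 1090.23 = 2922.88.
Reliability = 2922.88 / 3337.8 = 0.8757.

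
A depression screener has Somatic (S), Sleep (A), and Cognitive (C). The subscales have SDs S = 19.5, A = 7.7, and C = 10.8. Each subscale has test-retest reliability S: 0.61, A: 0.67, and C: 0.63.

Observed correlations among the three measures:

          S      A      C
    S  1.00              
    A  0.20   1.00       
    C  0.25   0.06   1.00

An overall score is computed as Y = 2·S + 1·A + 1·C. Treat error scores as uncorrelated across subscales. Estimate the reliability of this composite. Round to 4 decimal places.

Var(Y) = 2²·19.5² + 7.7² + 10.8² + 2·[2·19.5·7.7·0.20 + 2·19.5·10.8·0.25 + 7.7·10.8·0.06] = 1696.93 + 340.699 = 2037.63.
With uncorrelated errors the cross-covariances are all true-score covariance, so they carry over unchanged; only the diagonal terms shrink to ρᵢσᵢ².
True-score variance = [2²·19.5²·0.61 + 7.7²·0.67 + 10.8²·0.63] + 340.699 = 1041.02 + 340.699 = 1381.72.
Reliability = 1381.72 / 2037.63 = 0.6781.

0.6781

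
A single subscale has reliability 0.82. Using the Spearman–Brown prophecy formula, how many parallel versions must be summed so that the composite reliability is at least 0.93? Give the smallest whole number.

3

k ≥ ρ*(1−ρ₁)/(ρ₁(1−ρ*)) = 0.93·0.18 / (0.82·0.07) = 2.916.
Smallest integer k = 3.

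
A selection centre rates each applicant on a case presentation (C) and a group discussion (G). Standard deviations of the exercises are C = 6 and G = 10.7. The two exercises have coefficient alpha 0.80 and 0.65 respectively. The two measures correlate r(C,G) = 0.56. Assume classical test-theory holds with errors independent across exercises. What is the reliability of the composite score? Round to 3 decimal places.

Var(C+G) = 6² + 10.7² + 2·[6·10.7·0.56] = 150.49 + 71.904 = 222.394.
With uncorrelated errors the cross-covariances are all true-score covariance, so they carry over unchanged; only the diagonal terms shrink to ρᵢσᵢ².
True-score variance = [6²·0.80 + 10.7²·0.65] + 71.904 = 103.218 + 71.904 = 175.123.
Reliability = 175.123 / 222.394 = 0.787.

0.787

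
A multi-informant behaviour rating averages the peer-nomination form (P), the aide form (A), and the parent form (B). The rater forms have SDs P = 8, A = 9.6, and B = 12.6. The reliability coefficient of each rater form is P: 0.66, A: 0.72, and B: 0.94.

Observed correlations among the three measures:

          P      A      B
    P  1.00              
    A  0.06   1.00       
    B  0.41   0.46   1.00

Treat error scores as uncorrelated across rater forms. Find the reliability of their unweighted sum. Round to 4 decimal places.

0.8898

Var(P+A+B) = 8² + 9.6² + 12.6² + 2·[8·9.6·0.06 + 8·12.6·0.41 + 9.6·12.6·0.46] = 314.92 + 203.155 = 518.075.
With uncorrelated errors the cross-covariances are all true-score covariance, so they carry over unchanged; only the diagonal terms shrink to ρᵢσᵢ².
True-score variance = [8²·0.66 + 9.6²·0.72 + 12.6²·0.94] + 203.155 = 257.83 + 203.155 = 460.985.
Reliability = 460.985 / 518.075 = 0.8898.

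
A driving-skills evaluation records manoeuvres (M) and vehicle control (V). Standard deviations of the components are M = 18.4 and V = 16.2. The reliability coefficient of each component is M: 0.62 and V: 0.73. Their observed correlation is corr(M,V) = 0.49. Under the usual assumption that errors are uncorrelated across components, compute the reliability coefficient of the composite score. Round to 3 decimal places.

0.777

Var(M+V) = 18.4² + 16.2² + 2·[18.4·16.2·0.49] = 601 + 292.118 = 893.118.
With uncorrelated errors the cross-covariances are all true-score covariance, so they carry over unchanged; only the diagonal terms shrink to ρᵢσᵢ².
True-score variance = [18.4²·0.62 + 16.2²·0.73] + 292.118 = 401.488 + 292.118 = 693.607.
Reliability = 693.607 / 893.118 = 0.777.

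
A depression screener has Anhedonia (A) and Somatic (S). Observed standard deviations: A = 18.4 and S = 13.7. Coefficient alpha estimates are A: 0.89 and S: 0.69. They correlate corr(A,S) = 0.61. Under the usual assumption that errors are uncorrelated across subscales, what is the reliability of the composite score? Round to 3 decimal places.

0.886

Var(A+S) = 18.4² + 13.7² + 2·[18.4·13.7·0.61] = 526.25 + 307.538 = 833.788.
With uncorrelated errors the cross-covariances are all true-score covariance, so they carry over unchanged; only the diagonal terms shrink to ρᵢσᵢ².
True-score variance = [18.4²·0.89 + 13.7²·0.69] + 307.538 = 430.824 + 307.538 = 738.362.
Reliability = 738.362 / 833.788 = 0.886.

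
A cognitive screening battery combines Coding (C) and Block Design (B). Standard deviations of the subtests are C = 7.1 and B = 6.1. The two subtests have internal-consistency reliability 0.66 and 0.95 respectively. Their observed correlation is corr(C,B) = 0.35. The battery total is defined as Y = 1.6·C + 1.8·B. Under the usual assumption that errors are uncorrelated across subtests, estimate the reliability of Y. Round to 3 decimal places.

Var(Y) = 1.6²·7.1² + 1.8²·6.1² + 2·[2.88·7.1·6.1·0.35] = 249.61 + 87.313 = 336.923.
With uncorrelated errors the cross-covariances are all true-score covariance, so they carry over unchanged; only the diagonal terms shrink to ρᵢσᵢ².
True-score variance = [1.6²·7.1²·0.66 + 1.8²·6.1²·0.95] + 87.313 = 199.705 + 87.313 = 287.018.
Reliability = 287.018 / 336.923 = 0.852.

0.852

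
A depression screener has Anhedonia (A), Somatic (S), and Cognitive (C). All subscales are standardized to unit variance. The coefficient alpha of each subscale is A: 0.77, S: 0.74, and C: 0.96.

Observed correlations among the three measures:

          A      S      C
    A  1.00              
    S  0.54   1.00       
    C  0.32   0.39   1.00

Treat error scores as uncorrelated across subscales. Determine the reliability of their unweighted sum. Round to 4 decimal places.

Var(A+S+C) = 3 + 2·[0.54 + 0.32 + 0.39] = 3 + 2.5 = 5.5.
Under uncorrelated errors the observed covariances equal the true-score covariances, so only the own-variance terms attenuate.
True-score variance = [0.77 + 0.74 + 0.96] + 2.5 = 2.47 + 2.5 = 4.97.
Reliability = 4.97 / 5.5 = 0.9036.

0.9036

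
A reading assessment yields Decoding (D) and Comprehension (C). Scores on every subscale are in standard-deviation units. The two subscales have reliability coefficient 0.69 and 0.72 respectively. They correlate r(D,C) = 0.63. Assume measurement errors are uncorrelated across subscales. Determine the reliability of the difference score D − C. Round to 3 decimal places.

Var(D−C) = 1 + 1 − 2·0.63 = 2 − 1.26 = 0.74.
Under uncorrelated errors the observed covariances equal the true-score covariances, so only the own-variance terms attenuate.
True-score variance = [0.69 + 0.72] − 1.26 = 1.41 − 1.26 = 0.15.
Reliability = 0.15 / 0.74 = 0.203.

0.203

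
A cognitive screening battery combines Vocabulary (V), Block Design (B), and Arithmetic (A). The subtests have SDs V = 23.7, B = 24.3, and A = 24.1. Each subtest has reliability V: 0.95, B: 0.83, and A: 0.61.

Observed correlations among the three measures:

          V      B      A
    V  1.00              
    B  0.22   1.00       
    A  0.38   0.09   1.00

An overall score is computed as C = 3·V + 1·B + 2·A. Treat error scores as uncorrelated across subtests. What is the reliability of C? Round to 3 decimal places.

0.891

Var(C) = 3²·23.7² + 24.3² + 2²·24.1² + 2·[3·23.7·24.3·0.22 + 6·23.7·24.1·0.38 + 2·24.3·24.1·0.09] = 7968.94 + 3575.56 = 11544.5.
Because errors are independent across components, Cov(Tᵢ,Tⱼ) = Cov(Xᵢ,Xⱼ); the off-diagonal part of the true-score variance is the same as above.
True-score variance = [3²·23.7²·0.95 + 24.3²·0.83 + 2²·24.1²·0.61] + 3575.56 = 6709.73 + 3575.56 = 10285.3.
Reliability = 10285.3 / 11544.5 = 0.891.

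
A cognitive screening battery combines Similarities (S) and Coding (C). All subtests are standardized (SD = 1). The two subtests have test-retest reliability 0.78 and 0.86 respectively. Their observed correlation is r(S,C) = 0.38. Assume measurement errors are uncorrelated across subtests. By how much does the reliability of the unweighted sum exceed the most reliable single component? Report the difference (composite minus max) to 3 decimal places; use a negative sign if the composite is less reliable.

0.010

Var(sum) = 2 + 0.76 = 2.76; true-score variance = 1.64 + 0.76 = 2.4; composite reliability = 0.8696.
Max component reliability = 0.8600.
Difference = 0.8696 − 0.8600 = 0.010.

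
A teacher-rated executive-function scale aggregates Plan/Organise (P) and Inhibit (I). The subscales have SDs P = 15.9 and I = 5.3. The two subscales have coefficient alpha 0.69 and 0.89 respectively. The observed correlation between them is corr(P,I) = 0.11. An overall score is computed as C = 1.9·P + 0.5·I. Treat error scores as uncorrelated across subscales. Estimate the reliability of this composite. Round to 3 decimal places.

0.697

Var(C) = 1.9²·15.9² + 0.5²·5.3² + 2·[0.95·15.9·5.3·0.11] = 919.667 + 17.6124 = 937.279.
With uncorrelated errors the cross-covariances are all true-score covariance, so they carry over unchanged; only the diagonal terms shrink to ρᵢσᵢ².
True-score variance = [1.9²·15.9²·0.69 + 0.5²·5.3²·0.89] + 17.6124 = 635.974 + 17.6124 = 653.587.
Reliability = 653.587 / 937.279 = 0.697.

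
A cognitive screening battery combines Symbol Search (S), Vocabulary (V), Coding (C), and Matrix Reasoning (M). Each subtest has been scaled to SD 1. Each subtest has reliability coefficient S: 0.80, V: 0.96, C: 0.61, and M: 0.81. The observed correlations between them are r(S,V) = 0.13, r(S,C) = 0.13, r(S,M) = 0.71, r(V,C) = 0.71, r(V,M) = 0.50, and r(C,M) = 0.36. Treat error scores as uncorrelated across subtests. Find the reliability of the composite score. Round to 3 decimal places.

Var(S+V+C+M) = 4 + 2·[0.13 + 0.13 + 0.71 + 0.71 + 0.50 + 0.36] = 4 + 5.08 = 9.08.
Under uncorrelated errors the observed covariances equal the true-score covariances, so only the own-variance terms attenuate.
True-score variance = [0.80 + 0.96 + 0.61 + 0.81] + 5.08 = 3.18 + 5.08 = 8.26.
Reliability = 8.26 / 9.08 = 0.910.

0.910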